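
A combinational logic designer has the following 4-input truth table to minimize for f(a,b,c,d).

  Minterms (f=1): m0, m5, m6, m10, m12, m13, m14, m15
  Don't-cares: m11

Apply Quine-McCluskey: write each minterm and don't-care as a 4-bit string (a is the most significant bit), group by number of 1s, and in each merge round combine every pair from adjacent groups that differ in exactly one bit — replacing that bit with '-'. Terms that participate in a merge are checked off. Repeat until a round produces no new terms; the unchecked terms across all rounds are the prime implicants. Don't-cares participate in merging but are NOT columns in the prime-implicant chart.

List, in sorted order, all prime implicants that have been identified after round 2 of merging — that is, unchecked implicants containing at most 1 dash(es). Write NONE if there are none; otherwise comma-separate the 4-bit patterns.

-101, -110, 0000

Round 0: 0000 0101✓ 0110✓ 1010✓ 1011✓ 1100✓ 1101✓ 1110✓ 1111✓
Round 1: -101 -110 1-10✓ 1-11✓ 101-✓ 11-0✓ 11-1✓ 110-✓ 111-✓
Round 2: 1-1- 11--
PIs = {-101, -110, 0000, 1-1-, 11--}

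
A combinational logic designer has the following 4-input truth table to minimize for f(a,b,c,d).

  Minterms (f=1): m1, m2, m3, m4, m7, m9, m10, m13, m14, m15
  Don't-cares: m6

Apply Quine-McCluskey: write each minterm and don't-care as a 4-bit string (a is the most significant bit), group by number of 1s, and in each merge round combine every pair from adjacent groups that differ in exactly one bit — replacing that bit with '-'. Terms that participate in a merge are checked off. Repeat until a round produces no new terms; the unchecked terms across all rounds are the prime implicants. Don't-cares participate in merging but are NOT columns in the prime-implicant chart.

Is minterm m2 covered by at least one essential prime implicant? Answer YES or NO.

size-2^0 implicants → 0001(✓)  0010(✓)  0011(✓)  0100(✓)  0110(✓)  0111(✓)  1001(✓)  1010(✓)  1101(✓)  1110(✓)  1111(✓)
size-2^1 implicants → -001  -010(✓)  -110(✓)  -111(✓)  0-10(✓)  0-11(✓)  00-1  001-(✓)  01-0  011-(✓)  1-01  1-10(✓)  11-1  111-(✓)
size-2^2 implicants → --10  -11-  0-1-
Unchecked terms (primes): --10, -001, -11-, 0-1-, 00-1, 01-0, 1-01, 11-1
Minterm coverage:
  m1 ⊆ -001,00-1
  m2 ⊆ --10,0-1-
  m3 ⊆ 0-1-,00-1
  m4 ⊆ 01-0 [E]
  m7 ⊆ -11-,0-1-
  m9 ⊆ -001,1-01
  m10 ⊆ --10 [E]
  m13 ⊆ 1-01,11-1
  m14 ⊆ --10,-11-
  m15 ⊆ -11-,11-1
E = {--10, 01-0}

YES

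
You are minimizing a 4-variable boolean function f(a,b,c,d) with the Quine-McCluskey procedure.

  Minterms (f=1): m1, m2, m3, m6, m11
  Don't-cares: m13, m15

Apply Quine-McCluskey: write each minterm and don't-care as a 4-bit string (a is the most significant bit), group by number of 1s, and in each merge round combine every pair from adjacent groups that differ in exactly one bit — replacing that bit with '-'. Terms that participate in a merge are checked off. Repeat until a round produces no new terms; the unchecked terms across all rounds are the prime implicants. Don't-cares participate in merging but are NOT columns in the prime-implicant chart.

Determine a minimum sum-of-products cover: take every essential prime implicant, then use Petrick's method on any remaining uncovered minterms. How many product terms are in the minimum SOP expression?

3

[col 0] 0001*, 0010*, 0011*, 0110*, 1011*, 1101*, 1111*
[col 1] -011, 0-10, 00-1, 001-, 1-11, 11-1
Prime implicants: -011, 0-10, 00-1, 001-, 1-11, 11-1
PI chart (minterm → PIs covering it):
  1 | 00-1  (sole → essential)
  2 | 0-10,001-
  3 | -011,00-1,001-
  6 | 0-10  (sole → essential)
  11 | -011,1-11
Essential prime implicants: 0-10, 00-1
Petrick residual → -011
Minimum SOP uses 3 PIs: b'cd + a'cd' + a'b'd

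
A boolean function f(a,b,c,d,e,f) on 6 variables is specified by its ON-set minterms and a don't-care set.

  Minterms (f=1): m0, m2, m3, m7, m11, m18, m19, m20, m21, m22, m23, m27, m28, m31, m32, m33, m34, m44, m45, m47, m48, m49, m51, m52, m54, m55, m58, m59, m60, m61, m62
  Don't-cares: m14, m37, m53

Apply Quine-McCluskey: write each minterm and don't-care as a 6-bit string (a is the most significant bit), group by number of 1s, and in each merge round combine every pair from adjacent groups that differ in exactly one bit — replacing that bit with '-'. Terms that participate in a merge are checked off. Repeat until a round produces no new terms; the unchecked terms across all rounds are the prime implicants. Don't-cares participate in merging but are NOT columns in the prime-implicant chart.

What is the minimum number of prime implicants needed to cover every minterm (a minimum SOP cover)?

[col 0] 000000*, 000010*, 000011*, 000111*, 001011*, 001110, 010010*, 010011*, 010100*, 010101*, 010110*, 010111*, 011011*, 011100*, 011111*, 100000*, 100001*, 100010*, 100101*, 101100*, 101101*, 101111*, 110000*, 110001*, 110011*, 110100*, 110101*, 110110*, 110111*, 111010*, 111011*, 111100*, 111101*, 111110*
[col 1] -00000*, -00010*, -10011*, -10100*, -10101*, -10110*, -10111*, -11011*, -11100*, 0-0010*, 0-0011*, 0-0111*, 0-1011*, 00-011*, 000-11*, 0000-0*, 00001-*, 01-011*, 01-100*, 01-111*, 010-10*, 010-11*, 01001-*, 0101-0*, 0101-1*, 01010-*, 01011-*, 011-11*, 1-0000*, 1-0001*, 1-0101*, 1-1100*, 1-1101*, 10-101*, 100-01*, 1000-0*, 10000-*, 1011-1, 10110-*, 11-011*, 11-100*, 11-101*, 11-110*, 110-00*, 110-01*, 110-11*, 1100-1*, 11000-*, 1101-0*, 1101-1*, 11010-*, 11011-*, 111-10, 11101-, 1111-0*, 11110-*
[col 2] -000-0, -1-011, -1-100, -10-11, -101-0*, -101-1*, -1010-*, -1011-*, 0--011, 0-0-11, 0-001-, 01--11, 010-1-, 0101--*, 1--101, 1-0-01, 1-000-, 1-110-, 11-1-0, 11-10-, 110--1, 110-0-, 1101--*
[col 3] -101--
Prime implicants: -000-0, -1-011, -1-100, -10-11, -101--, 0--011, 0-0-11, 0-001-, 001110, 01--11, 010-1-, 1--101, 1-0-01, 1-000-, 1-110-, 1011-1, 11-1-0, 11-10-, 110--1, 110-0-, 111-10, 11101-
PI chart (minterm → PIs covering it):
  0 | -000-0  (sole → essential)
  2 | -000-0,0-001-
  3 | 0--011,0-0-11,0-001-
  7 | 0-0-11  (sole → essential)
  11 | 0--011  (sole → essential)
  18 | 0-001-,010-1-
  19 | -1-011,-10-11,0--011,0-0-11,0-001-,01--11,010-1-
  20 | -1-100,-101--
  21 | -101--  (sole → essential)
  22 | -101--,010-1-
  23 | -10-11,-101--,0-0-11,01--11,010-1-
  27 | -1-011,0--011,01--11
  28 | -1-100  (sole → essential)
  31 | 01--11  (sole → essential)
  32 | -000-0,1-000-
  33 | 1-0-01,1-000-
  34 | -000-0  (sole → essential)
  44 | 1-110-  (sole → essential)
  45 | 1--101,1-110-,1011-1
  47 | 1011-1  (sole → essential)
  48 | 1-000-,110-0-
  49 | 1-0-01,1-000-,110--1,110-0-
  51 | -1-011,-10-11,110--1
  52 | -1-100,-101--,11-1-0,11-10-,110-0-
  54 | -101--,11-1-0
  55 | -10-11,-101--,110--1
  58 | 111-10,11101-
  59 | -1-011,11101-
  60 | -1-100,1-110-,11-1-0,11-10-
  61 | 1--101,1-110-,11-10-
  62 | 11-1-0,111-10
Essential prime implicants: -000-0, -1-100, -101--, 0--011, 0-0-11, 01--11, 1-110-, 1011-1
Petrick residual → -1-011, 0-001-, 1-000-, 111-10
Minimum SOP uses 12 PIs: b'c'd'f' + bd'ef + bde'f' + bc'd + a'd'ef + a'c'ef + a'c'd'e + a'bef + ac'd'e' + acde' + ab'cdf + abcef'

12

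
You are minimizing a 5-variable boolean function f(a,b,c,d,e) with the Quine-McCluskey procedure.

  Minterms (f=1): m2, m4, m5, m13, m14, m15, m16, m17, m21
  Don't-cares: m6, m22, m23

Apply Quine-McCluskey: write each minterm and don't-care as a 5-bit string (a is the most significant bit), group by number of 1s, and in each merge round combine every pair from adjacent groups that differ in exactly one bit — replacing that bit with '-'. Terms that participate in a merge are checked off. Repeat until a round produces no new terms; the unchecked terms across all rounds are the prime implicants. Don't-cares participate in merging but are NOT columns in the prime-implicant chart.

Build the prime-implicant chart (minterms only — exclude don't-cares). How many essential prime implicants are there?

Round 0: 00010✓ 00100✓ 00101✓ 00110✓ 01101✓ 01110✓ 01111✓ 10000✓ 10001✓ 10101✓ 10110✓ 10111✓
Round 1: -0101 -0110 0-101 0-110 00-10 001-0 0010- 011-1 0111- 10-01 1000- 101-1 1011-
PIs = {-0101, -0110, 0-101, 0-110, 00-10, 001-0, 0010-, 011-1, 0111-, 10-01, 1000-, 101-1, 1011-}
Coverage chart:
  m2: 00-10 ←essential
  m4: 001-0,0010-
  m5: -0101,0-101,0010-
  m13: 0-101,011-1
  m14: 0-110,0111-
  m15: 011-1,0111-
  m16: 1000- ←essential
  m17: 10-01,1000-
  m21: -0101,10-01,101-1
Essential: 00-10, 1000-

2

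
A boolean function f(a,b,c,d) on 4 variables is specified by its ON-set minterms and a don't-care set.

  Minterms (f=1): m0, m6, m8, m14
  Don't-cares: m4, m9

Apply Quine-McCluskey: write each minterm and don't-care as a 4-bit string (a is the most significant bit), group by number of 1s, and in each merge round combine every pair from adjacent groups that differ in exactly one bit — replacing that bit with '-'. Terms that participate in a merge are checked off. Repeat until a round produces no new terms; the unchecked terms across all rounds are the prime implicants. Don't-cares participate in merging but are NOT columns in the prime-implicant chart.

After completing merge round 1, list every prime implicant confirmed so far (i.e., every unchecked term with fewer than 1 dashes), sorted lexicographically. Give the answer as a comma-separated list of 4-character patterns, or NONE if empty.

NONE

size-2^0 implicants → 0000(✓)  0100(✓)  0110(✓)  1000(✓)  1001(✓)  1110(✓)
size-2^1 implicants → -000  -110  0-00  01-0  100-
Unchecked terms (primes): -000, -110, 0-00, 01-0, 100-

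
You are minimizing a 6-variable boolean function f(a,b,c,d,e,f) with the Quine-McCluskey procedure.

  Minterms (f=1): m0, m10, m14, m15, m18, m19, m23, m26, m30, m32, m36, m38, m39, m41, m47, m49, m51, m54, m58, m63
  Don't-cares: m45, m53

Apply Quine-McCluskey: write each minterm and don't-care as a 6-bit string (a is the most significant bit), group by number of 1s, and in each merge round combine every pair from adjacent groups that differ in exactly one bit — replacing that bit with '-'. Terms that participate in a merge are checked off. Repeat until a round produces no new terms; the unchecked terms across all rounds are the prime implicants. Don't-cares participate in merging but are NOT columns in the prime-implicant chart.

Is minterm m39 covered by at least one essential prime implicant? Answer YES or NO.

NO

Round 0: 000000✓ 001010✓ 001110✓ 001111✓ 010010✓ 010011✓ 010111✓ 011010✓ 011110✓ 100000✓ 100100✓ 100110✓ 100111✓ 101001✓ 101101✓ 101111✓ 110001✓ 110011✓ 110101✓ 110110✓ 111010✓ 111111✓
Round 1: -00000 -01111 -10011 -11010 0-1010✓ 0-1110✓ 001-10✓ 00111- 01-010 010-11 01001- 011-10✓ 1-0110 1-1111 10-111 100-00 1001-0 10011- 101-01 1011-1 110-01 1100-1
Round 2: 0-1-10
PIs = {-00000, -01111, -10011, -11010, 0-1-10, 00111-, 01-010, 010-11, 01001-, 1-0110, 1-1111, 10-111, 100-00, 1001-0, 10011-, 101-01, 1011-1, 110-01, 1100-1}
Coverage chart:
  m0: -00000 ←essential
  m10: 0-1-10 ←essential
  m14: 0-1-10,00111-
  m15: -01111,00111-
  m18: 01-010,01001-
  m19: -10011,010-11,01001-
  m23: 010-11 ←essential
  m26: -11010,0-1-10,01-010
  m30: 0-1-10 ←essential
  m32: -00000,100-00
  m36: 100-00,1001-0
  m38: 1-0110,1001-0,10011-
  m39: 10-111,10011-
  m41: 101-01 ←essential
  m47: -01111,1-1111,10-111,1011-1
  m49: 110-01,1100-1
  m51: -10011,1100-1
  m54: 1-0110 ←essential
  m58: -11010 ←essential
  m63: 1-1111 ←essential
Essential: -00000, -11010, 0-1-10, 010-11, 1-0110, 1-1111, 101-01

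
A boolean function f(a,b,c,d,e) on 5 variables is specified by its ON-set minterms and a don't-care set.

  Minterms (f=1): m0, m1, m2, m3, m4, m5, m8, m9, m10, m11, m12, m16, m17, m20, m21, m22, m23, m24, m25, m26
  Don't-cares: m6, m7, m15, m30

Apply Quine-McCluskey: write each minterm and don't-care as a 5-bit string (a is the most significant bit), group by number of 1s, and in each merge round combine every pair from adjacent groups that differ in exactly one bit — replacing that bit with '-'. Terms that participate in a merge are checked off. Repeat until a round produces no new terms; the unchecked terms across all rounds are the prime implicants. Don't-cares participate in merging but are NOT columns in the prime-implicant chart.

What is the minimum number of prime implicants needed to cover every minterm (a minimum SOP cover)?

Round 0: 00000✓ 00001✓ 00010✓ 00011✓ 00100✓ 00101✓ 00110✓ 00111✓ 01000✓ 01001✓ 01010✓ 01011✓ 01100✓ 01111✓ 10000✓ 10001✓ 10100✓ 10101✓ 10110✓ 10111✓ 11000✓ 11001✓ 11010✓ 11110✓
Round 1: -0000✓ -0001✓ -0100✓ -0101✓ -0110✓ -0111✓ -1000✓ -1001✓ -1010✓ 0-000✓ 0-001✓ 0-010✓ 0-011✓ 0-100✓ 0-111✓ 00-00✓ 00-01✓ 00-10✓ 00-11✓ 000-0✓ 000-1✓ 0000-✓ 0001-✓ 001-0✓ 001-1✓ 0010-✓ 0011-✓ 01-00✓ 01-11✓ 010-0✓ 010-1✓ 0100-✓ 0101-✓ 1-000✓ 1-001✓ 1-110 10-00✓ 10-01✓ 1000-✓ 101-0✓ 101-1✓ 1010-✓ 1011-✓ 11-10 110-0✓ 1100-✓
Round 2: --000✓ --001✓ -0-00✓ -0-01✓ -000-✓ -01-0✓ -01-1✓ -010-✓ -011-✓ -10-0 -100-✓ 0--00 0--11 0-0-0✓ 0-0-1✓ 0-00-✓ 0-01-✓ 00--0✓ 00--1✓ 00-0-✓ 00-1-✓ 000--✓ 001--✓ 010--✓ 1-00-✓ 10-0-✓ 101--✓
Round 3: --00- -0-0- -01-- 0-0-- 00---
PIs = {--00-, -0-0-, -01--, -10-0, 0--00, 0--11, 0-0--, 00---, 1-110, 11-10}
Coverage chart:
  m0: --00-,-0-0-,0--00,0-0--,00---
  m1: --00-,-0-0-,0-0--,00---
  m2: 0-0--,00---
  m3: 0--11,0-0--,00---
  m4: -0-0-,-01--,0--00,00---
  m5: -0-0-,-01--,00---
  m8: --00-,-10-0,0--00,0-0--
  m9: --00-,0-0--
  m10: -10-0,0-0--
  m11: 0--11,0-0--
  m12: 0--00 ←essential
  m16: --00-,-0-0-
  m17: --00-,-0-0-
  m20: -0-0-,-01--
  m21: -0-0-,-01--
  m22: -01--,1-110
  m23: -01-- ←essential
  m24: --00-,-10-0
  m25: --00- ←essential
  m26: -10-0,11-10
Essential: --00-, -01--, 0--00
Petrick residual → -10-0, 0-0--
Min cover (5 terms): c'd' + b'c + bc'e' + a'd'e' + a'c'

5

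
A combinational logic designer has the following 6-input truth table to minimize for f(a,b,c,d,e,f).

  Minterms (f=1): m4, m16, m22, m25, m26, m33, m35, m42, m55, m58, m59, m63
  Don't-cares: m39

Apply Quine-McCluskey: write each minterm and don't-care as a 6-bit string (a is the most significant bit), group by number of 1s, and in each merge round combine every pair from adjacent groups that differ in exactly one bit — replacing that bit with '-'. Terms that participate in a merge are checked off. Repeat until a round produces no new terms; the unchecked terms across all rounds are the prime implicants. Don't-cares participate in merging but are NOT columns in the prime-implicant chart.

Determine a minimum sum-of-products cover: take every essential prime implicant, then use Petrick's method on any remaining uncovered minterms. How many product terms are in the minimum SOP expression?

9

[col 0] 000100, 010000, 010110, 011001, 011010*, 100001*, 100011*, 100111*, 101010*, 110111*, 111010*, 111011*, 111111*
[col 1] -11010, 1-0111, 1-1010, 100-11, 1000-1, 11-111, 111-11, 11101-
Prime implicants: -11010, 000100, 010000, 010110, 011001, 1-0111, 1-1010, 100-11, 1000-1, 11-111, 111-11, 11101-
PI chart (minterm → PIs covering it):
  4 | 000100  (sole → essential)
  16 | 010000  (sole → essential)
  22 | 010110  (sole → essential)
  25 | 011001  (sole → essential)
  26 | -11010  (sole → essential)
  33 | 1000-1  (sole → essential)
  35 | 100-11,1000-1
  42 | 1-1010  (sole → essential)
  55 | 1-0111,11-111
  58 | -11010,1-1010,11101-
  59 | 111-11,11101-
  63 | 11-111,111-11
Essential prime implicants: -11010, 000100, 010000, 010110, 011001, 1-1010, 1000-1
Petrick residual → 1-0111, 111-11
Minimum SOP uses 9 PIs: bcd'ef' + a'b'c'de'f' + a'bc'd'e'f' + a'bc'def' + a'bcd'e'f + ac'def + acd'ef' + ab'c'd'f + abcef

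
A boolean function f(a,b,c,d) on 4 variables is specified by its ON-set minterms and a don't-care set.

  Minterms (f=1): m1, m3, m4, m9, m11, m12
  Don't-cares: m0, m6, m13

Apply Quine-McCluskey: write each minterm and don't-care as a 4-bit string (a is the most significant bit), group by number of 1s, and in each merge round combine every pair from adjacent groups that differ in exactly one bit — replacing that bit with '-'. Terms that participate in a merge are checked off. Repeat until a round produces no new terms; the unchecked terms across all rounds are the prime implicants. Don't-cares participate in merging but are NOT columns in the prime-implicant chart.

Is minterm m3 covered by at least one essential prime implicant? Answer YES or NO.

size-2^0 implicants → 0000(✓)  0001(✓)  0011(✓)  0100(✓)  0110(✓)  1001(✓)  1011(✓)  1100(✓)  1101(✓)
size-2^1 implicants → -001(✓)  -011(✓)  -100  0-00  00-1(✓)  000-  01-0  1-01  10-1(✓)  110-
size-2^2 implicants → -0-1
Unchecked terms (primes): -0-1, -100, 0-00, 000-, 01-0, 1-01, 110-
Minterm coverage:
  m1 ⊆ -0-1,000-
  m3 ⊆ -0-1 [E]
  m4 ⊆ -100,0-00,01-0
  m9 ⊆ -0-1,1-01
  m11 ⊆ -0-1 [E]
  m12 ⊆ -100,110-
E = {-0-1}

YES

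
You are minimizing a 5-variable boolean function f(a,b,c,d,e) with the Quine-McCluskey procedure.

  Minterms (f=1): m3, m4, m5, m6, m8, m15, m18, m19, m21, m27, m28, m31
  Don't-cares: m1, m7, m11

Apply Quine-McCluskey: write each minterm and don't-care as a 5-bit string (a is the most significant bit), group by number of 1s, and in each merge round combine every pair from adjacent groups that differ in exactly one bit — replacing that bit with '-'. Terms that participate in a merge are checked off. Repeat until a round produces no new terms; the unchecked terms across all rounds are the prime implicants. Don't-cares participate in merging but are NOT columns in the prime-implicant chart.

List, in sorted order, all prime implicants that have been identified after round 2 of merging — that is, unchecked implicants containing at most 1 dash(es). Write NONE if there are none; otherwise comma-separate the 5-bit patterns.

size-2^0 implicants → 00001(✓)  00011(✓)  00100(✓)  00101(✓)  00110(✓)  00111(✓)  01000  01011(✓)  01111(✓)  10010(✓)  10011(✓)  10101(✓)  11011(✓)  11100  11111(✓)
size-2^1 implicants → -0011(✓)  -0101  -1011(✓)  -1111(✓)  0-011(✓)  0-111(✓)  00-01(✓)  00-11(✓)  000-1(✓)  001-0(✓)  001-1(✓)  0010-(✓)  0011-(✓)  01-11(✓)  1-011(✓)  1001-  11-11(✓)
size-2^2 implicants → --011  -1-11  0--11  00--1  001--
Unchecked terms (primes): --011, -0101, -1-11, 0--11, 00--1, 001--, 01000, 1001-, 11100

-0101, 01000, 1001-, 11100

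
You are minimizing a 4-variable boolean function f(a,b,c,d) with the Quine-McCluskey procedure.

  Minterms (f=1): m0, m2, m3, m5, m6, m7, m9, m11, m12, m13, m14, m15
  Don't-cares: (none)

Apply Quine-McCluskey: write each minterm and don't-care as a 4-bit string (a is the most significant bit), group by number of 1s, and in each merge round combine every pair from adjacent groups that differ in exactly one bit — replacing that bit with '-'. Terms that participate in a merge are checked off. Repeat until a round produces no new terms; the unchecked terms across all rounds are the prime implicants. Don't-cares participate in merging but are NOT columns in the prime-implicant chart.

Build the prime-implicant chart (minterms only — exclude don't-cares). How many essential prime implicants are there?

Round 0: 0000✓ 0010✓ 0011✓ 0101✓ 0110✓ 0111✓ 1001✓ 1011✓ 1100✓ 1101✓ 1110✓ 1111✓
Round 1: -011✓ -101✓ -110✓ -111✓ 0-10✓ 0-11✓ 00-0 001-✓ 01-1✓ 011-✓ 1-01✓ 1-11✓ 10-1✓ 11-0✓ 11-1✓ 110-✓ 111-✓
Round 2: --11 -1-1 -11- 0-1- 1--1 11--
PIs = {--11, -1-1, -11-, 0-1-, 00-0, 1--1, 11--}
Coverage chart:
  m0: 00-0 ←essential
  m2: 0-1-,00-0
  m3: --11,0-1-
  m5: -1-1 ←essential
  m6: -11-,0-1-
  m7: --11,-1-1,-11-,0-1-
  m9: 1--1 ←essential
  m11: --11,1--1
  m12: 11-- ←essential
  m13: -1-1,1--1,11--
  m14: -11-,11--
  m15: --11,-1-1,-11-,1--1,11--
Essential: -1-1, 00-0, 1--1, 11--

4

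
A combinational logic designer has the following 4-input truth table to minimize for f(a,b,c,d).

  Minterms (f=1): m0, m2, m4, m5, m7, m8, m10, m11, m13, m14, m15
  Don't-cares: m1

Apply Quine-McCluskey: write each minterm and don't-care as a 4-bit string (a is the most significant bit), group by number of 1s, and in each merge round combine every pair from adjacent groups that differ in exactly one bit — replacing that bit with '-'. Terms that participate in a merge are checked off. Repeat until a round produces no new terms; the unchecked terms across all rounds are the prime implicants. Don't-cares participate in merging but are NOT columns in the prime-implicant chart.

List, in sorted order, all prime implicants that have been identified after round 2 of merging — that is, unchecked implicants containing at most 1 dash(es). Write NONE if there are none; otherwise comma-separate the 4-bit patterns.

size-2^0 implicants → 0000(✓)  0001(✓)  0010(✓)  0100(✓)  0101(✓)  0111(✓)  1000(✓)  1010(✓)  1011(✓)  1101(✓)  1110(✓)  1111(✓)
size-2^1 implicants → -000(✓)  -010(✓)  -101(✓)  -111(✓)  0-00(✓)  0-01(✓)  00-0(✓)  000-(✓)  01-1(✓)  010-(✓)  1-10(✓)  1-11(✓)  10-0(✓)  101-(✓)  11-1(✓)  111-(✓)
size-2^2 implicants → -0-0  -1-1  0-0-  1-1-
Unchecked terms (primes): -0-0, -1-1, 0-0-, 1-1-

NONE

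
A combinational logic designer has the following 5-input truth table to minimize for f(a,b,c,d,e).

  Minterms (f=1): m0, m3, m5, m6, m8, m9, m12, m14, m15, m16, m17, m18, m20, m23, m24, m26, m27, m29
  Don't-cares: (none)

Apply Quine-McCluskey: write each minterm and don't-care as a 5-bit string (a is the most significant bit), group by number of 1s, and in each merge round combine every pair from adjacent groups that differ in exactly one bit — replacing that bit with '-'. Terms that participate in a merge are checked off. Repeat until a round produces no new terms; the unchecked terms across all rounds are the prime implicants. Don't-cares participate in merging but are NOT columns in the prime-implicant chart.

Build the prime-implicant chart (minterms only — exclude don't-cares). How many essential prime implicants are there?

size-2^0 implicants → 00000(✓)  00011  00101  00110(✓)  01000(✓)  01001(✓)  01100(✓)  01110(✓)  01111(✓)  10000(✓)  10001(✓)  10010(✓)  10100(✓)  10111  11000(✓)  11010(✓)  11011(✓)  11101
size-2^1 implicants → -0000(✓)  -1000(✓)  0-000(✓)  0-110  01-00  0100-  011-0  0111-  1-000(✓)  1-010(✓)  10-00  100-0(✓)  1000-  110-0(✓)  1101-
size-2^2 implicants → --000  1-0-0
Unchecked terms (primes): --000, 0-110, 00011, 00101, 01-00, 0100-, 011-0, 0111-, 1-0-0, 10-00, 1000-, 10111, 1101-, 11101
Minterm coverage:
  m0 ⊆ --000 [E]
  m3 ⊆ 00011 [E]
  m5 ⊆ 00101 [E]
  m6 ⊆ 0-110 [E]
  m8 ⊆ --000,01-00,0100-
  m9 ⊆ 0100- [E]
  m12 ⊆ 01-00,011-0
  m14 ⊆ 0-110,011-0,0111-
  m15 ⊆ 0111- [E]
  m16 ⊆ --000,1-0-0,10-00,1000-
  m17 ⊆ 1000- [E]
  m18 ⊆ 1-0-0 [E]
  m20 ⊆ 10-00 [E]
  m23 ⊆ 10111 [E]
  m24 ⊆ --000,1-0-0
  m26 ⊆ 1-0-0,1101-
  m27 ⊆ 1101- [E]
  m29 ⊆ 11101 [E]
E = {--000, 0-110, 00011, 00101, 0100-, 0111-, 1-0-0, 10-00, 1000-, 10111, 1101-, 11101}

12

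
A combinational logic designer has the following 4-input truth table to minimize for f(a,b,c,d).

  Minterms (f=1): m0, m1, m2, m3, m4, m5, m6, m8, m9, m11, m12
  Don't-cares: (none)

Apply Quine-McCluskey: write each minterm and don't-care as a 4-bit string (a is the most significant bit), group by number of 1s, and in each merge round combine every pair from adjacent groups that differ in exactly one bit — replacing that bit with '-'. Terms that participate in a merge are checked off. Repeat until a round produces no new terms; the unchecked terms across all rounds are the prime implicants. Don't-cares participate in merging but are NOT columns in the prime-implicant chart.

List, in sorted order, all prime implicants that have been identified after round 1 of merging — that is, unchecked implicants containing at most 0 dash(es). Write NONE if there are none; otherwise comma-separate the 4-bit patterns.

NONE

[col 0] 0000*, 0001*, 0010*, 0011*, 0100*, 0101*, 0110*, 1000*, 1001*, 1011*, 1100*
[col 1] -000*, -001*, -011*, -100*, 0-00*, 0-01*, 0-10*, 00-0*, 00-1*, 000-*, 001-*, 01-0*, 010-*, 1-00*, 10-1*, 100-*
[col 2] --00, -0-1, -00-, 0--0, 0-0-, 00--
Prime implicants: --00, -0-1, -00-, 0--0, 0-0-, 00--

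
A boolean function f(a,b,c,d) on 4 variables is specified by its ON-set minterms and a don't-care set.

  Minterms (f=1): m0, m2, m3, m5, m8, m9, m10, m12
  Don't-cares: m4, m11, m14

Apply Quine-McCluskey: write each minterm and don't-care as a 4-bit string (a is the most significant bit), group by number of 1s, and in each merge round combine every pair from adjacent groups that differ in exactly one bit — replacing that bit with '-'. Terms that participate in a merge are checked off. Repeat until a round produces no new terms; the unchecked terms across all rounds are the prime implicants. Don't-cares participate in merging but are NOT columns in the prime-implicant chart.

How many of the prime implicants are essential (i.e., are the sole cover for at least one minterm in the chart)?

size-2^0 implicants → 0000(✓)  0010(✓)  0011(✓)  0100(✓)  0101(✓)  1000(✓)  1001(✓)  1010(✓)  1011(✓)  1100(✓)  1110(✓)
size-2^1 implicants → -000(✓)  -010(✓)  -011(✓)  -100(✓)  0-00(✓)  00-0(✓)  001-(✓)  010-  1-00(✓)  1-10(✓)  10-0(✓)  10-1(✓)  100-(✓)  101-(✓)  11-0(✓)
size-2^2 implicants → --00  -0-0  -01-  1--0  10--
Unchecked terms (primes): --00, -0-0, -01-, 010-, 1--0, 10--
Minterm coverage:
  m0 ⊆ --00,-0-0
  m2 ⊆ -0-0,-01-
  m3 ⊆ -01- [E]
  m5 ⊆ 010- [E]
  m8 ⊆ --00,-0-0,1--0,10--
  m9 ⊆ 10-- [E]
  m10 ⊆ -0-0,-01-,1--0,10--
  m12 ⊆ --00,1--0
E = {-01-, 010-, 10--}

3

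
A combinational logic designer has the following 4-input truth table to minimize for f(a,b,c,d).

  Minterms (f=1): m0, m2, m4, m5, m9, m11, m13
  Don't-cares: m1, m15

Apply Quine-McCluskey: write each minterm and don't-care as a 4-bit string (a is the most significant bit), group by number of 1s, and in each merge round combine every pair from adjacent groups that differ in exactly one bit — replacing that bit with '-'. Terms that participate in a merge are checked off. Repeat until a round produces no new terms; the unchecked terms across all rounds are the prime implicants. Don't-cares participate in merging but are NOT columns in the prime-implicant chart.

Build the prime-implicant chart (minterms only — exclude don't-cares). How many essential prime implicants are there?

Round 0: 0000✓ 0001✓ 0010✓ 0100✓ 0101✓ 1001✓ 1011✓ 1101✓ 1111✓
Round 1: -001✓ -101✓ 0-00✓ 0-01✓ 00-0 000-✓ 010-✓ 1-01✓ 1-11✓ 10-1✓ 11-1✓
Round 2: --01 0-0- 1--1
PIs = {--01, 0-0-, 00-0, 1--1}
Coverage chart:
  m0: 0-0-,00-0
  m2: 00-0 ←essential
  m4: 0-0- ←essential
  m5: --01,0-0-
  m9: --01,1--1
  m11: 1--1 ←essential
  m13: --01,1--1
Essential: 0-0-, 00-0, 1--1

3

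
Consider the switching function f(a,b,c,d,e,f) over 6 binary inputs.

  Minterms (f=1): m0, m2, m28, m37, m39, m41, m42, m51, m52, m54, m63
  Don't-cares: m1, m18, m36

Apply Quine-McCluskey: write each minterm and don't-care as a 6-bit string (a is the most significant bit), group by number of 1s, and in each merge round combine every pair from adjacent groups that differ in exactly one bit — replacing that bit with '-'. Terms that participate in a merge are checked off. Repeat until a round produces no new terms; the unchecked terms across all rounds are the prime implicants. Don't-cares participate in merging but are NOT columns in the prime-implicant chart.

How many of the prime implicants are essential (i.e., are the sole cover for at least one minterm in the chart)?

7

Round 0: 000000✓ 000001✓ 000010✓ 010010✓ 011100 100100✓ 100101✓ 100111✓ 101001 101010 110011 110100✓ 110110✓ 111111
Round 1: 0-0010 0000-0 00000- 1-0100 1001-1 10010- 1101-0
PIs = {0-0010, 0000-0, 00000-, 011100, 1-0100, 1001-1, 10010-, 101001, 101010, 110011, 1101-0, 111111}
Coverage chart:
  m0: 0000-0,00000-
  m2: 0-0010,0000-0
  m28: 011100 ←essential
  m37: 1001-1,10010-
  m39: 1001-1 ←essential
  m41: 101001 ←essential
  m42: 101010 ←essential
  m51: 110011 ←essential
  m52: 1-0100,1101-0
  m54: 1101-0 ←essential
  m63: 111111 ←essential
Essential: 011100, 1001-1, 101001, 101010, 110011, 1101-0, 111111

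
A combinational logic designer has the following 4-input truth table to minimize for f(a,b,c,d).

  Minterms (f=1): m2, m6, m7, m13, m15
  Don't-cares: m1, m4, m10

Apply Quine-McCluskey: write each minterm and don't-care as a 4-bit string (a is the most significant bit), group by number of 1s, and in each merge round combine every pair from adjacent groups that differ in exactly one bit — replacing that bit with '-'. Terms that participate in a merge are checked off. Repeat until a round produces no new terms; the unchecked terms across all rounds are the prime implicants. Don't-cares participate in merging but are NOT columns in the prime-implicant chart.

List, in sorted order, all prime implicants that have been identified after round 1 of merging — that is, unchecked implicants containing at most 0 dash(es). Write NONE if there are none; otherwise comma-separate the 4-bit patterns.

Round 0: 0001 0010✓ 0100✓ 0110✓ 0111✓ 1010✓ 1101✓ 1111✓
Round 1: -010 -111 0-10 01-0 011- 11-1
PIs = {-010, -111, 0-10, 0001, 01-0, 011-, 11-1}

0001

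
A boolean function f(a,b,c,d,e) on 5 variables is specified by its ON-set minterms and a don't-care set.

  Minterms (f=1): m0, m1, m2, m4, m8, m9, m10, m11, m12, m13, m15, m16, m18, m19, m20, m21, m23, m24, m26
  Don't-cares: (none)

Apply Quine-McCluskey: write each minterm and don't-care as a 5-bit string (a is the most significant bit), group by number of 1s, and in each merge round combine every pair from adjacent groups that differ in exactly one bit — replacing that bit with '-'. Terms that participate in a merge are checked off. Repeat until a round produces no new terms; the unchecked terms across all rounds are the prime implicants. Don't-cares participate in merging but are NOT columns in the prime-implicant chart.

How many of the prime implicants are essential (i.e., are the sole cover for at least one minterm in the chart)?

size-2^0 implicants → 00000(✓)  00001(✓)  00010(✓)  00100(✓)  01000(✓)  01001(✓)  01010(✓)  01011(✓)  01100(✓)  01101(✓)  01111(✓)  10000(✓)  10010(✓)  10011(✓)  10100(✓)  10101(✓)  10111(✓)  11000(✓)  11010(✓)
size-2^1 implicants → -0000(✓)  -0010(✓)  -0100(✓)  -1000(✓)  -1010(✓)  0-000(✓)  0-001(✓)  0-010(✓)  0-100(✓)  00-00(✓)  000-0(✓)  0000-(✓)  01-00(✓)  01-01(✓)  01-11(✓)  010-0(✓)  010-1(✓)  0100-(✓)  0101-(✓)  011-1(✓)  0110-(✓)  1-000(✓)  1-010(✓)  10-00(✓)  10-11  100-0(✓)  1001-  101-1  1010-  110-0(✓)
size-2^2 implicants → --000(✓)  --010(✓)  -0-00  -00-0(✓)  -10-0(✓)  0--00  0-0-0(✓)  0-00-  01--1  01-0-  010--  1-0-0(✓)
size-2^3 implicants → --0-0
Unchecked terms (primes): --0-0, -0-00, 0--00, 0-00-, 01--1, 01-0-, 010--, 10-11, 1001-, 101-1, 1010-
Minterm coverage:
  m0 ⊆ --0-0,-0-00,0--00,0-00-
  m1 ⊆ 0-00- [E]
  m2 ⊆ --0-0 [E]
  m4 ⊆ -0-00,0--00
  m8 ⊆ --0-0,0--00,0-00-,01-0-,010--
  m9 ⊆ 0-00-,01--1,01-0-,010--
  m10 ⊆ --0-0,010--
  m11 ⊆ 01--1,010--
  m12 ⊆ 0--00,01-0-
  m13 ⊆ 01--1,01-0-
  m15 ⊆ 01--1 [E]
  m16 ⊆ --0-0,-0-00
  m18 ⊆ --0-0,1001-
  m19 ⊆ 10-11,1001-
  m20 ⊆ -0-00,1010-
  m21 ⊆ 101-1,1010-
  m23 ⊆ 10-11,101-1
  m24 ⊆ --0-0 [E]
  m26 ⊆ --0-0 [E]
E = {--0-0, 0-00-, 01--1}

3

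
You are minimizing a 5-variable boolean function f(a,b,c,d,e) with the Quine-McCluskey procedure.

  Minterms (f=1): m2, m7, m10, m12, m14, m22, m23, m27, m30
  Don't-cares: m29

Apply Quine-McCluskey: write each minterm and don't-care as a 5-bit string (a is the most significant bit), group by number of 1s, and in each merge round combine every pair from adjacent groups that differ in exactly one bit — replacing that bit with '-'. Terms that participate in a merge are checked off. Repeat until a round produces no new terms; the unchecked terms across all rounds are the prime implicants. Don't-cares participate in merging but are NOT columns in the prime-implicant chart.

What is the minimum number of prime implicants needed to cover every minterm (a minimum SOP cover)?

Round 0: 00010✓ 00111✓ 01010✓ 01100✓ 01110✓ 10110✓ 10111✓ 11011 11101 11110✓
Round 1: -0111 -1110 0-010 01-10 011-0 1-110 1011-
PIs = {-0111, -1110, 0-010, 01-10, 011-0, 1-110, 1011-, 11011, 11101}
Coverage chart:
  m2: 0-010 ←essential
  m7: -0111 ←essential
  m10: 0-010,01-10
  m12: 011-0 ←essential
  m14: -1110,01-10,011-0
  m22: 1-110,1011-
  m23: -0111,1011-
  m27: 11011 ←essential
  m30: -1110,1-110
Essential: -0111, 0-010, 011-0, 11011
Petrick residual → 1-110
Min cover (5 terms): b'cde + a'c'de' + a'bce' + acde' + abc'de

5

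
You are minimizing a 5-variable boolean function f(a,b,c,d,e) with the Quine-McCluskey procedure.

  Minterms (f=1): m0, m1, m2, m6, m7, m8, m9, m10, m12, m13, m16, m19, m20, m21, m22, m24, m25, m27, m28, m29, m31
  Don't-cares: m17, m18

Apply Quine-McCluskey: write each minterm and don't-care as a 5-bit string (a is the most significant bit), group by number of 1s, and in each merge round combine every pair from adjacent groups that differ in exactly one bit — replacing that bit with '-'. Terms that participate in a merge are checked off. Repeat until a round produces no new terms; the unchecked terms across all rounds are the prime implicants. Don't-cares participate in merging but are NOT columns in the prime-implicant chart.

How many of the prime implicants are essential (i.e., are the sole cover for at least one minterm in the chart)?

6

size-2^0 implicants → 00000(✓)  00001(✓)  00010(✓)  00110(✓)  00111(✓)  01000(✓)  01001(✓)  01010(✓)  01100(✓)  01101(✓)  10000(✓)  10001(✓)  10010(✓)  10011(✓)  10100(✓)  10101(✓)  10110(✓)  11000(✓)  11001(✓)  11011(✓)  11100(✓)  11101(✓)  11111(✓)
size-2^1 implicants → -0000(✓)  -0001(✓)  -0010(✓)  -0110(✓)  -1000(✓)  -1001(✓)  -1100(✓)  -1101(✓)  0-000(✓)  0-001(✓)  0-010(✓)  00-10(✓)  000-0(✓)  0000-(✓)  0011-  01-00(✓)  01-01(✓)  010-0(✓)  0100-(✓)  0110-(✓)  1-000(✓)  1-001(✓)  1-011(✓)  1-100(✓)  1-101(✓)  10-00(✓)  10-01(✓)  10-10(✓)  100-0(✓)  100-1(✓)  1000-(✓)  1001-(✓)  101-0(✓)  1010-(✓)  11-00(✓)  11-01(✓)  11-11(✓)  110-1(✓)  1100-(✓)  111-1(✓)  1110-(✓)
size-2^2 implicants → --000(✓)  --001(✓)  -0-10  -00-0  -000-(✓)  -1-00(✓)  -1-01(✓)  -100-(✓)  -110-(✓)  0-0-0  0-00-(✓)  01-0-(✓)  1--00(✓)  1--01(✓)  1-0-1  1-00-(✓)  1-10-(✓)  10--0  10-0-(✓)  100--  11--1  11-0-(✓)
size-2^3 implicants → --00-  -1-0-  1--0-
Unchecked terms (primes): --00-, -0-10, -00-0, -1-0-, 0-0-0, 0011-, 1--0-, 1-0-1, 10--0, 100--, 11--1
Minterm coverage:
  m0 ⊆ --00-,-00-0,0-0-0
  m1 ⊆ --00- [E]
  m2 ⊆ -0-10,-00-0,0-0-0
  m6 ⊆ -0-10,0011-
  m7 ⊆ 0011- [E]
  m8 ⊆ --00-,-1-0-,0-0-0
  m9 ⊆ --00-,-1-0-
  m10 ⊆ 0-0-0 [E]
  m12 ⊆ -1-0- [E]
  m13 ⊆ -1-0- [E]
  m16 ⊆ --00-,-00-0,1--0-,10--0,100--
  m19 ⊆ 1-0-1,100--
  m20 ⊆ 1--0-,10--0
  m21 ⊆ 1--0- [E]
  m22 ⊆ -0-10,10--0
  m24 ⊆ --00-,-1-0-,1--0-
  m25 ⊆ --00-,-1-0-,1--0-,1-0-1,11--1
  m27 ⊆ 1-0-1,11--1
  m28 ⊆ -1-0-,1--0-
  m29 ⊆ -1-0-,1--0-,11--1
  m31 ⊆ 11--1 [E]
E = {--00-, -1-0-, 0-0-0, 0011-, 1--0-, 11--1}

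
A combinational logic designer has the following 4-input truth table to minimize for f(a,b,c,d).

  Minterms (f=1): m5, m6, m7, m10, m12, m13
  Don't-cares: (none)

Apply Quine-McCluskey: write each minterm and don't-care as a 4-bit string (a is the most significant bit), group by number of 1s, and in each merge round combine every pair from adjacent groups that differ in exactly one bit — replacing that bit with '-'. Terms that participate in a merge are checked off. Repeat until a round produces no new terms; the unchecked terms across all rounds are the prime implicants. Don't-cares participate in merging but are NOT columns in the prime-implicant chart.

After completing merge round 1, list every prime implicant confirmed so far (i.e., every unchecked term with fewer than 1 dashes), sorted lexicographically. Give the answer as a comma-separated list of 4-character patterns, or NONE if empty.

[col 0] 0101*, 0110*, 0111*, 1010, 1100*, 1101*
[col 1] -101, 01-1, 011-, 110-
Prime implicants: -101, 01-1, 011-, 1010, 110-

1010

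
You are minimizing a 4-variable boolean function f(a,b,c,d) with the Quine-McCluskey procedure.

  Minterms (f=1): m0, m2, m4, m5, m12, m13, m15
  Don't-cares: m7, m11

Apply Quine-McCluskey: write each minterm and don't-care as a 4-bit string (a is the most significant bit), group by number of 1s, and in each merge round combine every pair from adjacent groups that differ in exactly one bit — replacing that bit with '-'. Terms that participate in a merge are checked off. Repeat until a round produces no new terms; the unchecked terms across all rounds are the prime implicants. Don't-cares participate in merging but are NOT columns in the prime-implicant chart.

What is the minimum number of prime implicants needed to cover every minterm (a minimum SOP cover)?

3

Round 0: 0000✓ 0010✓ 0100✓ 0101✓ 0111✓ 1011✓ 1100✓ 1101✓ 1111✓
Round 1: -100✓ -101✓ -111✓ 0-00 00-0 01-1✓ 010-✓ 1-11 11-1✓ 110-✓
Round 2: -1-1 -10-
PIs = {-1-1, -10-, 0-00, 00-0, 1-11}
Coverage chart:
  m0: 0-00,00-0
  m2: 00-0 ←essential
  m4: -10-,0-00
  m5: -1-1,-10-
  m12: -10- ←essential
  m13: -1-1,-10-
  m15: -1-1,1-11
Essential: -10-, 00-0
Petrick residual → -1-1
Min cover (3 terms): bd + bc' + a'b'd'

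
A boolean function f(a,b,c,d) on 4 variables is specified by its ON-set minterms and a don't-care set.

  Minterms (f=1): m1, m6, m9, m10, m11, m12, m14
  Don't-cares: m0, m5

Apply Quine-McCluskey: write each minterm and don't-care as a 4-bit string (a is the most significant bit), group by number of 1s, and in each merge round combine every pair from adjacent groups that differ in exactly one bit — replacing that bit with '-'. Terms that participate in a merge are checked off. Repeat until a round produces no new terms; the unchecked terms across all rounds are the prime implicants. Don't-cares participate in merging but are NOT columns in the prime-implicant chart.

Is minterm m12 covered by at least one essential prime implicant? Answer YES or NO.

[col 0] 0000*, 0001*, 0101*, 0110*, 1001*, 1010*, 1011*, 1100*, 1110*
[col 1] -001, -110, 0-01, 000-, 1-10, 10-1, 101-, 11-0
Prime implicants: -001, -110, 0-01, 000-, 1-10, 10-1, 101-, 11-0
PI chart (minterm → PIs covering it):
  1 | -001,0-01,000-
  6 | -110  (sole → essential)
  9 | -001,10-1
  10 | 1-10,101-
  11 | 10-1,101-
  12 | 11-0  (sole → essential)
  14 | -110,1-10,11-0
Essential prime implicants: -110, 11-0

YES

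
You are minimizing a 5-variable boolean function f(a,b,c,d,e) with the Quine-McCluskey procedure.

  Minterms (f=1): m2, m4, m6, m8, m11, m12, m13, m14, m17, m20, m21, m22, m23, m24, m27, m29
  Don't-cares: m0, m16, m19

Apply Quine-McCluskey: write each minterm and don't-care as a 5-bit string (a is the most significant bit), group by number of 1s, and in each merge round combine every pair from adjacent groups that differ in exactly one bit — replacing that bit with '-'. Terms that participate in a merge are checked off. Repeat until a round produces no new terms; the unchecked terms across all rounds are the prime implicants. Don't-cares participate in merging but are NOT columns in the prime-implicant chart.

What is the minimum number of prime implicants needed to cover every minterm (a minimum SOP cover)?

7

[col 0] 00000*, 00010*, 00100*, 00110*, 01000*, 01011*, 01100*, 01101*, 01110*, 10000*, 10001*, 10011*, 10100*, 10101*, 10110*, 10111*, 11000*, 11011*, 11101*
[col 1] -0000*, -0100*, -0110*, -1000*, -1011, -1101, 0-000*, 0-100*, 0-110*, 00-00*, 00-10*, 000-0*, 001-0*, 01-00*, 011-0*, 0110-, 1-000*, 1-011, 1-101, 10-00*, 10-01*, 10-11*, 100-1*, 1000-*, 101-0*, 101-1*, 1010-*, 1011-*
[col 2] --000, -0-00, -01-0, 0--00, 0-1-0, 00--0, 10--1, 10-0-, 101--
Prime implicants: --000, -0-00, -01-0, -1011, -1101, 0--00, 0-1-0, 00--0, 0110-, 1-011, 1-101, 10--1, 10-0-, 101--
PI chart (minterm → PIs covering it):
  2 | 00--0  (sole → essential)
  4 | -0-00,-01-0,0--00,0-1-0,00--0
  6 | -01-0,0-1-0,00--0
  8 | --000,0--00
  11 | -1011  (sole → essential)
  12 | 0--00,0-1-0,0110-
  13 | -1101,0110-
  14 | 0-1-0  (sole → essential)
  17 | 10--1,10-0-
  20 | -0-00,-01-0,10-0-,101--
  21 | 1-101,10--1,10-0-,101--
  22 | -01-0,101--
  23 | 10--1,101--
  24 | --000  (sole → essential)
  27 | -1011,1-011
  29 | -1101,1-101
Essential prime implicants: --000, -1011, 0-1-0, 00--0
Petrick residual → -01-0, -1101, 10--1
Minimum SOP uses 7 PIs: c'd'e' + b'ce' + bc'de + bcd'e + a'ce' + a'b'e' + ab'e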